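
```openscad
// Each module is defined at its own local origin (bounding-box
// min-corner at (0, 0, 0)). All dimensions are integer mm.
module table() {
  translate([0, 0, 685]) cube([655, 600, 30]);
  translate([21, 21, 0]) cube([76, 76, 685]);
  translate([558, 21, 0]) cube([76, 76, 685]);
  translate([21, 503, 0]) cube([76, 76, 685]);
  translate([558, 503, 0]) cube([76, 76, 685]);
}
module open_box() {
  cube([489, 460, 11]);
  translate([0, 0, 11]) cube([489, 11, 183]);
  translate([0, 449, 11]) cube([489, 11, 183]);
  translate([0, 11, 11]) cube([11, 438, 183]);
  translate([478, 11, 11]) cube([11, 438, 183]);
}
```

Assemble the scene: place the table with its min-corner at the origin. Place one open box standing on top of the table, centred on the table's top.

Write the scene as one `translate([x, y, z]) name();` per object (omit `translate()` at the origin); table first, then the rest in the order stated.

table();
translate([83, 70, 715]) open_box();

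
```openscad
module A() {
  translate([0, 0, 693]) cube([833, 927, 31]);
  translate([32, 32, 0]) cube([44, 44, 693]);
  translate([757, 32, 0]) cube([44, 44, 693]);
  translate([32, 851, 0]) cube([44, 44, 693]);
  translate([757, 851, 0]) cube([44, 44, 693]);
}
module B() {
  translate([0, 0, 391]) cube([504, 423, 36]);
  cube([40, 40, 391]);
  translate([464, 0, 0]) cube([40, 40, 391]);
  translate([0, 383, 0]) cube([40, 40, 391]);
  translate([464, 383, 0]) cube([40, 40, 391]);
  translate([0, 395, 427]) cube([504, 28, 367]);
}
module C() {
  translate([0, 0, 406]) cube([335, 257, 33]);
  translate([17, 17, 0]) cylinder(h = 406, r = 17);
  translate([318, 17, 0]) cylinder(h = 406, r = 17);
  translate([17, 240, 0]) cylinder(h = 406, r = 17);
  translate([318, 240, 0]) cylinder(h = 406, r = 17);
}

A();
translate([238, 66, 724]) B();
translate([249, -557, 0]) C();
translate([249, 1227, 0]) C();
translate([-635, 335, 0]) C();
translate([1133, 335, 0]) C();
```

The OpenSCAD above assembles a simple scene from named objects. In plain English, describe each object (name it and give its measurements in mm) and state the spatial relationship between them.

A is a rectangular dining table. The top is 833×927×31 mm with its upper surface at z = 724 mm. It stands on four 44×44 mm square legs, each inset 32 mm from the nearest pair of top edges, running from the floor to the underside of the top.

B is a chair: 504×423 mm seat, 36 mm thick, top at z = 427 mm, on four 40 mm square corner legs flush with the seat edges. A 28 mm thick backrest slab spans the full seat width, extending 367 mm above the seat top, its back face flush with the seat's +y edge.

C is a four-legged stool. The seat is a 335×257×33 mm slab whose top surface is at z = 439 mm; four round legs, each 34 mm in diameter, run from the floor (z = 0) to the underside of the seat, each leg's axis is inset half a diameter from the nearest pair of seat edges (so the leg's bounding box is flush with the corner).

The chair is on top of the table. Four stools sit around the table at the −y, +y, −x, +x sides.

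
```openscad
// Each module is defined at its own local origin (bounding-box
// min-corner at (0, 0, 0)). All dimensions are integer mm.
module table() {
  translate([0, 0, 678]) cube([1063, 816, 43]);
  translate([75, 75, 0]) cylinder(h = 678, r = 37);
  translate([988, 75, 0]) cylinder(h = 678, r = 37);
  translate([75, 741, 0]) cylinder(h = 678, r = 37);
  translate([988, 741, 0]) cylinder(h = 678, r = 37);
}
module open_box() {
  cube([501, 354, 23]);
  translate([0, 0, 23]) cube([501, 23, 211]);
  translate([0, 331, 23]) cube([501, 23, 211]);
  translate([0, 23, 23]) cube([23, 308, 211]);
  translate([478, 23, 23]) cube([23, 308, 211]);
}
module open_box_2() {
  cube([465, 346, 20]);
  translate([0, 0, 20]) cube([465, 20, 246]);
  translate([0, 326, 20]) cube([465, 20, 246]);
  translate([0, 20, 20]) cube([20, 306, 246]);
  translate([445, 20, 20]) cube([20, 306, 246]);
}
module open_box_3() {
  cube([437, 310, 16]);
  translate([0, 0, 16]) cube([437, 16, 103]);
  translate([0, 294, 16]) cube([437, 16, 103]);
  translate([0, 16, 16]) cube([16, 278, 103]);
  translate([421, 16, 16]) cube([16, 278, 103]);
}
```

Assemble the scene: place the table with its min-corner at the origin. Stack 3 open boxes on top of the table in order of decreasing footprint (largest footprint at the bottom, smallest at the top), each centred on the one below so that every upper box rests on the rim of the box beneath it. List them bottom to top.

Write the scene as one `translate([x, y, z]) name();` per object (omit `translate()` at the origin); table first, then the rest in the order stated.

table();
translate([281, 231, 721]) open_box();
translate([299, 235, 955]) open_box_2();
translate([313, 253, 1221]) open_box_3();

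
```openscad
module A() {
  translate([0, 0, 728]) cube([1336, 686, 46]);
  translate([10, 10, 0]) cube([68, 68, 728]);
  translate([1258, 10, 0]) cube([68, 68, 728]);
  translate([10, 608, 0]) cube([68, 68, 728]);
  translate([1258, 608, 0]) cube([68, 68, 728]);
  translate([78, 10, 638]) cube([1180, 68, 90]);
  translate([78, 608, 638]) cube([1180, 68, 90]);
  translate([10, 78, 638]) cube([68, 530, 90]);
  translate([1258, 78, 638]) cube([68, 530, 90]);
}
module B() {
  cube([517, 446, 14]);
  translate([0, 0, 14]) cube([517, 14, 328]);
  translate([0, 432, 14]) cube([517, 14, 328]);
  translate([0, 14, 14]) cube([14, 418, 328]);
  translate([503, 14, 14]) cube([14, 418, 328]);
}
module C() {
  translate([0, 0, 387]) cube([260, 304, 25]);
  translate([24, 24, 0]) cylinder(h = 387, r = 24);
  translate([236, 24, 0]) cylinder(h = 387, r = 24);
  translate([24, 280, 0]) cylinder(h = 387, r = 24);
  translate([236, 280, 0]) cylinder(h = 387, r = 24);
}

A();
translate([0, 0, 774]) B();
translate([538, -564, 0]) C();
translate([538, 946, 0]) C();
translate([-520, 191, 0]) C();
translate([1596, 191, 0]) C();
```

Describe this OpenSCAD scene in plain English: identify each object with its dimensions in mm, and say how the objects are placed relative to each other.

A is a table: top 1336 mm (x) × 686 mm (y), 46 mm thick, upper face at z = 774 mm, on four 68×68 mm square legs, each inset 10 mm from the nearest pair of top edges, running from z = 0 to the bottom of the top. Four apron rails, 68 mm thick and 90 mm tall, run between adjacent legs with their top edges flush with the underside of the top and their outer faces flush with the legs' outer faces.

B is an open-topped rectangular box: outside dimensions 517×446×342 mm, with a uniform wall and base thickness of 14 mm. The base is a full 517×446 slab on the floor; four walls sit on top of the base. The front and back walls (the −y and +y sides) span the full width; the two side walls fit between them.

C is a four-legged stool. The seat is 260×304 mm, 25 mm thick, top at z = 412 mm. It stands on four round legs, each 48 mm in diameter, from z = 0 to the seat underside, each leg's axis is inset half a diameter from the nearest pair of seat edges (so the leg's bounding box is flush with the corner).

The open box is on top of the table. Four stools sit around the table at the −y, +y, −x, +x sides.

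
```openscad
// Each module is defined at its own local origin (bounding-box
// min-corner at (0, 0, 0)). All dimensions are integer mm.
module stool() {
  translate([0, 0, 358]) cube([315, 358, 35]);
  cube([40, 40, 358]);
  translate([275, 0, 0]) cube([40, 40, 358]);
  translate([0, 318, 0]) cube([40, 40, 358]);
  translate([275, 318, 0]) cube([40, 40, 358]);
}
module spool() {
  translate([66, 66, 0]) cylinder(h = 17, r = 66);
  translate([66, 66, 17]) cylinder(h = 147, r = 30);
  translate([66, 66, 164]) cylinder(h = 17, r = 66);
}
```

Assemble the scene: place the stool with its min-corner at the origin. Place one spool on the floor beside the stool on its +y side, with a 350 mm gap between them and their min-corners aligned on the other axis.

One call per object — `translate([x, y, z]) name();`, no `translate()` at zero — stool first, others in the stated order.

stool();
translate([0, 708, 0]) spool();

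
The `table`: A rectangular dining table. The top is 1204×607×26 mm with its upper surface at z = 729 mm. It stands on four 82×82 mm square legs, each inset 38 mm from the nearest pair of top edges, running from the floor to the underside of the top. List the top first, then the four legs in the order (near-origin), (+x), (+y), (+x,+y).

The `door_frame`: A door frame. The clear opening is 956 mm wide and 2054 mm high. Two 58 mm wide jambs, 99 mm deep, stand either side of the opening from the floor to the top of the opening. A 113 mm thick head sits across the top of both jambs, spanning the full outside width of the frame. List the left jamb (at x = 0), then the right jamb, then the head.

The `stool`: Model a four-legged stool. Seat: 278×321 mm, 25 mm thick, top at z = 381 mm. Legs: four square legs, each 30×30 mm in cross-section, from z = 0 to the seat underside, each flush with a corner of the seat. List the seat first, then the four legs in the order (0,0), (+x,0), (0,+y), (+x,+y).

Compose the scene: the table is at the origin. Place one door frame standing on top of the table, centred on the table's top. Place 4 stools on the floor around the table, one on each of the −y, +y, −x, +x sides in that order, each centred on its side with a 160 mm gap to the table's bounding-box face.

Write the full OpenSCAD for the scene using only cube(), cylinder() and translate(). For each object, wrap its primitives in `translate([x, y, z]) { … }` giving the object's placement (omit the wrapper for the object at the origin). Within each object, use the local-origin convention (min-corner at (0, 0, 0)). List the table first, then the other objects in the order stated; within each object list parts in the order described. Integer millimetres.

translate([0, 0, 703]) cube([1204, 607, 26]);
translate([38, 38, 0]) cube([82, 82, 703]);
translate([1084, 38, 0]) cube([82, 82, 703]);
translate([38, 487, 0]) cube([82, 82, 703]);
translate([1084, 487, 0]) cube([82, 82, 703]);
translate([66, 254, 729]) {
  cube([58, 99, 2054]);
  translate([1014, 0, 0]) cube([58, 99, 2054]);
  translate([0, 0, 2054]) cube([1072, 99, 113]);
}
translate([463, -481, 0]) {
  translate([0, 0, 356]) cube([278, 321, 25]);
  cube([30, 30, 356]);
  translate([248, 0, 0]) cube([30, 30, 356]);
  translate([0, 291, 0]) cube([30, 30, 356]);
  translate([248, 291, 0]) cube([30, 30, 356]);
}
translate([463, 767, 0]) {
  translate([0, 0, 356]) cube([278, 321, 25]);
  cube([30, 30, 356]);
  translate([248, 0, 0]) cube([30, 30, 356]);
  translate([0, 291, 0]) cube([30, 30, 356]);
  translate([248, 291, 0]) cube([30, 30, 356]);
}
translate([-438, 143, 0]) {
  translate([0, 0, 356]) cube([278, 321, 25]);
  cube([30, 30, 356]);
  translate([248, 0, 0]) cube([30, 30, 356]);
  translate([0, 291, 0]) cube([30, 30, 356]);
  translate([248, 291, 0]) cube([30, 30, 356]);
}
translate([1364, 143, 0]) {
  translate([0, 0, 356]) cube([278, 321, 25]);
  cube([30, 30, 356]);
  translate([248, 0, 0]) cube([30, 30, 356]);
  translate([0, 291, 0]) cube([30, 30, 356]);
  translate([248, 291, 0]) cube([30, 30, 356]);
}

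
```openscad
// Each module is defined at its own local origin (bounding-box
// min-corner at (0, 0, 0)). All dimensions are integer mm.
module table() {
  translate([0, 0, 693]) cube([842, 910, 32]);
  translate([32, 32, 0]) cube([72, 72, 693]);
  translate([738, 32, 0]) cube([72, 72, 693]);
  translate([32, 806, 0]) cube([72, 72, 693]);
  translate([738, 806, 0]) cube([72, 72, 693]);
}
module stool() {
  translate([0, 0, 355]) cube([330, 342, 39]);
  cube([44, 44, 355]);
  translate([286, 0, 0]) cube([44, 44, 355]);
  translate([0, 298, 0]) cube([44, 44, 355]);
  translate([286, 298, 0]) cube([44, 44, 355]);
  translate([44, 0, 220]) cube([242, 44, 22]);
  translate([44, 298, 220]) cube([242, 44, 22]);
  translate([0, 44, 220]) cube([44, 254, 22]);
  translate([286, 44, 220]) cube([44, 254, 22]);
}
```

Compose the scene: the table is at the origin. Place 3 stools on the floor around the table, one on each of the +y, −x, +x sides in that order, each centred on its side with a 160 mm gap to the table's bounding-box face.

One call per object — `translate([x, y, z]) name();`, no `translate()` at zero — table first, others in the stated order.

table();
translate([256, 1070, 0]) stool();
translate([-490, 284, 0]) stool();
translate([1002, 284, 0]) stool();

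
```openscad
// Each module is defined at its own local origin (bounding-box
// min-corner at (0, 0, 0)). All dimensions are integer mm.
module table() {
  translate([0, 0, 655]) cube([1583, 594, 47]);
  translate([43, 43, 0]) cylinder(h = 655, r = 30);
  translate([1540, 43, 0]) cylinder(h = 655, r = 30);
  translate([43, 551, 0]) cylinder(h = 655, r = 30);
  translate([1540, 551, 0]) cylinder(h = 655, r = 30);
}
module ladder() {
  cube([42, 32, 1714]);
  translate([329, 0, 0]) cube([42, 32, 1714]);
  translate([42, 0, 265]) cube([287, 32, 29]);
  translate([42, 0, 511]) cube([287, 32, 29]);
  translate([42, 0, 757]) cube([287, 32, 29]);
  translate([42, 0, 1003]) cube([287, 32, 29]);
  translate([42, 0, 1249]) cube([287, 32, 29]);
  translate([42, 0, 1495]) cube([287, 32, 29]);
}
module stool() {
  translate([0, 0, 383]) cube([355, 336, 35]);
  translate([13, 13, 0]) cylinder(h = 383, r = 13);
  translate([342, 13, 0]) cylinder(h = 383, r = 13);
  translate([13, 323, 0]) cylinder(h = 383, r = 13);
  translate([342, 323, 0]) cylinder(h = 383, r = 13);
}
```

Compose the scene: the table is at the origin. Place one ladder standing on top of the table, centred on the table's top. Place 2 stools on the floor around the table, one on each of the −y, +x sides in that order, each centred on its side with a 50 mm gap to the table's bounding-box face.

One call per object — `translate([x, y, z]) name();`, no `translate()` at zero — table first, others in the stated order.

table();
translate([606, 281, 702]) ladder();
translate([614, -386, 0]) stool();
translate([1633, 129, 0]) stool();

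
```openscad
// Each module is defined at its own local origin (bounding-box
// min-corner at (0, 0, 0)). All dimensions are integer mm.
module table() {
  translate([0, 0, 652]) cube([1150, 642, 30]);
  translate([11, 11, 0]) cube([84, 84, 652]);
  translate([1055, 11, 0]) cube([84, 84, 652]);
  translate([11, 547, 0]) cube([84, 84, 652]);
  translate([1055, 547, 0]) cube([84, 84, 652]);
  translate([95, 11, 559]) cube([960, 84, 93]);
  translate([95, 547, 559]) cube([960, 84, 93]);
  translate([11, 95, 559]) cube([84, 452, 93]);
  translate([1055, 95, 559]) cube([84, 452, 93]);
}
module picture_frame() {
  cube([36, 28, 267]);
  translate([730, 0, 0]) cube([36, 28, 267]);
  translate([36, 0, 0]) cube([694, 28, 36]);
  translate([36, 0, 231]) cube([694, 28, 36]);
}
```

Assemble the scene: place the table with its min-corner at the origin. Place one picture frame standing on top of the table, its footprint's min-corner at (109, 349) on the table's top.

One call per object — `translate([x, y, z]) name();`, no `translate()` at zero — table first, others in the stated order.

table();
translate([109, 349, 682]) picture_frame();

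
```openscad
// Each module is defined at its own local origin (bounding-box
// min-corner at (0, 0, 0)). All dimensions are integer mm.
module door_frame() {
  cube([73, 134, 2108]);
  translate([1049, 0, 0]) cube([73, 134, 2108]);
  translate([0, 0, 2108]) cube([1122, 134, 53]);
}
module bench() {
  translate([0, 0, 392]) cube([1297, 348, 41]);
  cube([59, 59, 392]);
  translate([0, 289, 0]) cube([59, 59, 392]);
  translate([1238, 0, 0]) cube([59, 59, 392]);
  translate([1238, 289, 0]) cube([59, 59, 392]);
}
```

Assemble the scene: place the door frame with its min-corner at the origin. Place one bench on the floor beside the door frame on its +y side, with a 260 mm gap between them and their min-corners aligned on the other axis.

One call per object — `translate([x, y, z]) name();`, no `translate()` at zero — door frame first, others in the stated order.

door_frame();
translate([0, 394, 0]) bench();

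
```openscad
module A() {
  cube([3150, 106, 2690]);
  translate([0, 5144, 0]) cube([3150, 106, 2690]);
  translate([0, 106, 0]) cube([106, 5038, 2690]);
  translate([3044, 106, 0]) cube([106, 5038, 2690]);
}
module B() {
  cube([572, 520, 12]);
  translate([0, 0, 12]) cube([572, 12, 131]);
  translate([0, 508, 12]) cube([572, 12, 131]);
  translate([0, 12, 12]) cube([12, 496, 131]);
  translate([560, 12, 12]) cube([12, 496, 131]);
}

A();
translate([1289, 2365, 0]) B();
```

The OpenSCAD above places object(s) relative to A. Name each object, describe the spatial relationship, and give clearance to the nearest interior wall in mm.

Clearances: x = 1183, y = 2259; minimum 1183 mm.

A is a house frame. B is an open box. The open box sits inside the house frame, centred. The clearance to the nearest interior wall is 1183 mm.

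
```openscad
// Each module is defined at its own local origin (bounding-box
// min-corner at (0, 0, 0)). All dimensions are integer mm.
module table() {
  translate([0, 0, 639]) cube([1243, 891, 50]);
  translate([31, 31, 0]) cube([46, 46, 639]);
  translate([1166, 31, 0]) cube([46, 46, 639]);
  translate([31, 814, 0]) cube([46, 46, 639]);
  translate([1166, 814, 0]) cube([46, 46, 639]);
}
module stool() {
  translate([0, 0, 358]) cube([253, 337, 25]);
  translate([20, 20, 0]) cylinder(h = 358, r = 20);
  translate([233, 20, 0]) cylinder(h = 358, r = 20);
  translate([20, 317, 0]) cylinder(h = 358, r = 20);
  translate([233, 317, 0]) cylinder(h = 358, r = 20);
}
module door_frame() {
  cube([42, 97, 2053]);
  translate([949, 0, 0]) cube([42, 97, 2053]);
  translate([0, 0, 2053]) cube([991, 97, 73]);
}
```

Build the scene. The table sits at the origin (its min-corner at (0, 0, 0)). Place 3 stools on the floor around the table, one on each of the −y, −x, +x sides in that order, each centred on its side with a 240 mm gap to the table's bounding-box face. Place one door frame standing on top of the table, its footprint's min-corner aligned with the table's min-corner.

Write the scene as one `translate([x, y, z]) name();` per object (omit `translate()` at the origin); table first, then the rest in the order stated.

table();
translate([495, -577, 0]) stool();
translate([-493, 277, 0]) stool();
translate([1483, 277, 0]) stool();
translate([0, 0, 689]) door_frame();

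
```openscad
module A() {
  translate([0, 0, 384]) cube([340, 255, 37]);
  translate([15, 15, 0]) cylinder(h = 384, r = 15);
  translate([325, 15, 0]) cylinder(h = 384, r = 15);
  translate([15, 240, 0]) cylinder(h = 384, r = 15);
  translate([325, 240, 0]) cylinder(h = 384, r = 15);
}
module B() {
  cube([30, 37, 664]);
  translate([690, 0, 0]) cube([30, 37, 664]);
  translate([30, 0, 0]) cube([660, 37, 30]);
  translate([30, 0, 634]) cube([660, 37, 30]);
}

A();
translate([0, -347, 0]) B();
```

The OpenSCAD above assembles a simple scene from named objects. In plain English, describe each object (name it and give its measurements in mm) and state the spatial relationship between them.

A is a four-legged stool. The seat is a 340×255×37 mm slab whose top surface is at z = 421 mm; four round legs, each 30 mm in diameter, run from the floor (z = 0) to the underside of the seat, each leg's axis is inset half a diameter from the nearest pair of seat edges (so the leg's bounding box is flush with the corner).

B is a rectangular picture frame lying in the x–z plane (depth along y). The opening is 660 mm wide (x) by 604 mm tall (z), surrounded by a border 30 mm wide on all four sides. The frame is 37 mm deep and is made of two full-height vertical stiles with two horizontal rails fitted between them.

The picture frame is on the floor beside the stool on its −y side.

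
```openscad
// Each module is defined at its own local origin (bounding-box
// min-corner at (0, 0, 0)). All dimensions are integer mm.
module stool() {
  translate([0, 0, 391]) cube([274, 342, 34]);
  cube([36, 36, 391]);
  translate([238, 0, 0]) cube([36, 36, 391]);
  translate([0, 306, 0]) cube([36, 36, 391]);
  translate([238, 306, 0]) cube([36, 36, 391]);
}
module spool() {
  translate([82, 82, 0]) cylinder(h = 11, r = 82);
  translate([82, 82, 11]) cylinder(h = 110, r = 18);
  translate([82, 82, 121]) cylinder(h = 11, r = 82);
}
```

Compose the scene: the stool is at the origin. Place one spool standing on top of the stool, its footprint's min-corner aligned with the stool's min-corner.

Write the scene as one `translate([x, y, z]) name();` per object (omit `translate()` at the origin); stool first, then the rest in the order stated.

stool();
translate([0, 0, 425]) spool();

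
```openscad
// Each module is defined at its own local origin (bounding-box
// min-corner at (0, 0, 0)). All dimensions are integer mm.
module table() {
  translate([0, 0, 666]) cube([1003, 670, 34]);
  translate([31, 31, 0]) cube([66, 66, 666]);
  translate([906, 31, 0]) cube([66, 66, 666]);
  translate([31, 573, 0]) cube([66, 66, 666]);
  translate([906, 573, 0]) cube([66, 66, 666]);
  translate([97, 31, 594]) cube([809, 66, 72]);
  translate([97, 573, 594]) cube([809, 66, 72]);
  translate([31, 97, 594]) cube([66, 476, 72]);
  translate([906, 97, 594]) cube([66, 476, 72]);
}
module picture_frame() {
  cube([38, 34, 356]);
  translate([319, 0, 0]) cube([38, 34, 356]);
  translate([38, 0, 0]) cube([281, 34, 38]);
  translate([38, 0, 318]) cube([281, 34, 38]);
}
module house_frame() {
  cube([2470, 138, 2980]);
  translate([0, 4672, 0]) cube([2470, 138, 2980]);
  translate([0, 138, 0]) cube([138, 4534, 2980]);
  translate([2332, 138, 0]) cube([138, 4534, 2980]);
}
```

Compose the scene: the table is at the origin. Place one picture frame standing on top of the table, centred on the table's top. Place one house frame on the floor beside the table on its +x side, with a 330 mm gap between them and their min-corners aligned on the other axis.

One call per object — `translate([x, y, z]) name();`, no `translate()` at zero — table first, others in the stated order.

table();
translate([323, 318, 700]) picture_frame();
translate([1333, 0, 0]) house_frame();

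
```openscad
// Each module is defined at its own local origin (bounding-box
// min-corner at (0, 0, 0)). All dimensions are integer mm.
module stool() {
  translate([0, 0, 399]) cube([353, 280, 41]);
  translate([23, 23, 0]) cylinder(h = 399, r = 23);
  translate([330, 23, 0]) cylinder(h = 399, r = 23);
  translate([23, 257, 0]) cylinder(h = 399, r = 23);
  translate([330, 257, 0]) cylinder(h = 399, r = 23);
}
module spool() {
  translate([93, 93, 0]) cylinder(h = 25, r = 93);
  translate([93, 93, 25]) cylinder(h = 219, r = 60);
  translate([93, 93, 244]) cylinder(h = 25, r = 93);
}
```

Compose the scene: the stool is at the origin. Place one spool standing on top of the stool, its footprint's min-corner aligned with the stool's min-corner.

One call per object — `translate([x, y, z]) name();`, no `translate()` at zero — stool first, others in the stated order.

stool();
translate([0, 0, 440]) spool();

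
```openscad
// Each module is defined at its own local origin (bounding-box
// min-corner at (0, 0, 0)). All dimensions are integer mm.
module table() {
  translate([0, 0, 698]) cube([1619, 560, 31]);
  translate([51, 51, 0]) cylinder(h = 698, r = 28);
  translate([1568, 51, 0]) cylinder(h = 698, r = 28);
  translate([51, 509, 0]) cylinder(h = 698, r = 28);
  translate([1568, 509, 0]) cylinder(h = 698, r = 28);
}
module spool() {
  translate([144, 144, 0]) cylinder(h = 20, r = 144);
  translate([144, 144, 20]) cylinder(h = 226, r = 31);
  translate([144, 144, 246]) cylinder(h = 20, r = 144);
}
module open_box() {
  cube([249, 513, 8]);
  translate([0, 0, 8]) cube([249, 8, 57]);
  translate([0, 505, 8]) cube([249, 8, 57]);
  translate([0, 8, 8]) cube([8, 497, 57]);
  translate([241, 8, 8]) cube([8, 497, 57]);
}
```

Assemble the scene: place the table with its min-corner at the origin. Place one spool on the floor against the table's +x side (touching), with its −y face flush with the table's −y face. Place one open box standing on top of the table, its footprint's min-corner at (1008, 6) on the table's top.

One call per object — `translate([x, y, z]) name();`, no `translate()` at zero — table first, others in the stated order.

table();
translate([1619, 0, 0]) spool();
translate([1008, 6, 729]) open_box();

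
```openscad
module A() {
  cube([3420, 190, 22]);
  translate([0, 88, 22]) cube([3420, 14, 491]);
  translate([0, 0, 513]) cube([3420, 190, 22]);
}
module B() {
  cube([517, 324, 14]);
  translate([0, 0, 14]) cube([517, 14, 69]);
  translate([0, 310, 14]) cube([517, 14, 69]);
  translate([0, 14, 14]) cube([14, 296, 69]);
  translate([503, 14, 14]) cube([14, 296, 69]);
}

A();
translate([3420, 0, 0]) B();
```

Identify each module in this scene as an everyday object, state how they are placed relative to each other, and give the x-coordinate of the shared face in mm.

A is an I-beam. B is an open box. The open box is against the I-beam's +x side, with their −y faces flush. The x-coordinate of the shared face is 3420 mm.

The I-beam's +x face and the open box's −x face are both at x = 3420 mm.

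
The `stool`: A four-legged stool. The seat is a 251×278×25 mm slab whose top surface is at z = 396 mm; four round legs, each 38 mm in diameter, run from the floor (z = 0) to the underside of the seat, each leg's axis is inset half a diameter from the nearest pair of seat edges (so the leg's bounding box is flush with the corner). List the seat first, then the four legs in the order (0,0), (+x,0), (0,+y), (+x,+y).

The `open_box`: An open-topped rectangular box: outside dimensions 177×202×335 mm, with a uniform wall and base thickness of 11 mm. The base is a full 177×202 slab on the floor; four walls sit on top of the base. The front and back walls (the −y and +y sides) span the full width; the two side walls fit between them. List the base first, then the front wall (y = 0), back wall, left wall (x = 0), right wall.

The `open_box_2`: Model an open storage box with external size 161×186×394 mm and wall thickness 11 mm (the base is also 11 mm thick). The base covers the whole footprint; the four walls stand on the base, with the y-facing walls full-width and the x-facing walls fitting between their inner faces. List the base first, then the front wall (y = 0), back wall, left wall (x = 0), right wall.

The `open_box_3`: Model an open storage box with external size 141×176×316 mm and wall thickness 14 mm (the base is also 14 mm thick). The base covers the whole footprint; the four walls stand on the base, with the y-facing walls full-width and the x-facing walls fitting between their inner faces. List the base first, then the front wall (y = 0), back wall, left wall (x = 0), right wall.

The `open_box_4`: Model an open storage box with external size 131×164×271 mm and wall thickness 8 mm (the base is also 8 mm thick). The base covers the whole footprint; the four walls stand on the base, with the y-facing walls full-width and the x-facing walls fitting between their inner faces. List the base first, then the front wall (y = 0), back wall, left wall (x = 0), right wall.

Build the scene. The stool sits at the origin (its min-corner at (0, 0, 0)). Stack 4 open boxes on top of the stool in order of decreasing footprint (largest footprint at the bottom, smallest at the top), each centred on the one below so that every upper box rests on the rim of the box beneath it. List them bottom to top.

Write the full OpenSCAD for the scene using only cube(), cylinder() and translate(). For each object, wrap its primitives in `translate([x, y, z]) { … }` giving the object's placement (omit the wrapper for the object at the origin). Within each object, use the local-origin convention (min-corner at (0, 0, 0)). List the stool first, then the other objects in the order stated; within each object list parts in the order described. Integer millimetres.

translate([0, 0, 371]) cube([251, 278, 25]);
translate([19, 19, 0]) cylinder(h = 371, r = 19);
translate([232, 19, 0]) cylinder(h = 371, r = 19);
translate([19, 259, 0]) cylinder(h = 371, r = 19);
translate([232, 259, 0]) cylinder(h = 371, r = 19);
translate([37, 38, 396]) {
  cube([177, 202, 11]);
  translate([0, 0, 11]) cube([177, 11, 324]);
  translate([0, 191, 11]) cube([177, 11, 324]);
  translate([0, 11, 11]) cube([11, 180, 324]);
  translate([166, 11, 11]) cube([11, 180, 324]);
}
translate([45, 46, 731]) {
  cube([161, 186, 11]);
  translate([0, 0, 11]) cube([161, 11, 383]);
  translate([0, 175, 11]) cube([161, 11, 383]);
  translate([0, 11, 11]) cube([11, 164, 383]);
  translate([150, 11, 11]) cube([11, 164, 383]);
}
translate([55, 51, 1125]) {
  cube([141, 176, 14]);
  translate([0, 0, 14]) cube([141, 14, 302]);
  translate([0, 162, 14]) cube([141, 14, 302]);
  translate([0, 14, 14]) cube([14, 148, 302]);
  translate([127, 14, 14]) cube([14, 148, 302]);
}
translate([60, 57, 1441]) {
  cube([131, 164, 8]);
  translate([0, 0, 8]) cube([131, 8, 263]);
  translate([0, 156, 8]) cube([131, 8, 263]);
  translate([0, 8, 8]) cube([8, 148, 263]);
  translate([123, 8, 8]) cube([8, 148, 263]);
}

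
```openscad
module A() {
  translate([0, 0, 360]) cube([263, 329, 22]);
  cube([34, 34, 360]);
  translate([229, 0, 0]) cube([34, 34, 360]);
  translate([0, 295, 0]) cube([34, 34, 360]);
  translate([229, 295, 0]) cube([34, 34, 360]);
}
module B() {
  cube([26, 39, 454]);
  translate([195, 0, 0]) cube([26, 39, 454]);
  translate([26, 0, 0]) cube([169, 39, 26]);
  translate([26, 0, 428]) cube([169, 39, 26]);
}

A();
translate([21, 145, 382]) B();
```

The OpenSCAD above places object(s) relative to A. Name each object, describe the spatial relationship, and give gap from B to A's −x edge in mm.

A is a stool. B is a picture frame. The picture frame is on top of the stool, centred. The gap from the picture frame to the stool's −x edge is 21 mm.

The picture frame's min-x is at 21; the stool's min-x is 0; gap = 21 mm.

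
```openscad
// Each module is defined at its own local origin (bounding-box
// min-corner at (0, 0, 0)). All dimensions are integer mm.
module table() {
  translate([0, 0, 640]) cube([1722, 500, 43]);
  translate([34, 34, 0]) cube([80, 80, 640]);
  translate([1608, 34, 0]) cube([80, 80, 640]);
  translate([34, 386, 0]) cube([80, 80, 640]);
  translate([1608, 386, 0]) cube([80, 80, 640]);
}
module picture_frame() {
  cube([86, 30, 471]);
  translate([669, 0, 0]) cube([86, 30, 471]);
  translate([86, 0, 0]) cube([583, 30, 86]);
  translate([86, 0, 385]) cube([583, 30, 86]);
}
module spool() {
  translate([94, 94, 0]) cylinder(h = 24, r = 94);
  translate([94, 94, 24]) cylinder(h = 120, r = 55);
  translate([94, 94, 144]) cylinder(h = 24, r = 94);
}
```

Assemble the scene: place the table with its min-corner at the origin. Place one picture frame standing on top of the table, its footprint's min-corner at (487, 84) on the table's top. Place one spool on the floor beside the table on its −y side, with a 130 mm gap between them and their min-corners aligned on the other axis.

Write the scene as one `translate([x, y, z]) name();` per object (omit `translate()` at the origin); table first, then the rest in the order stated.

table();
translate([487, 84, 683]) picture_frame();
translate([0, -318, 0]) spool();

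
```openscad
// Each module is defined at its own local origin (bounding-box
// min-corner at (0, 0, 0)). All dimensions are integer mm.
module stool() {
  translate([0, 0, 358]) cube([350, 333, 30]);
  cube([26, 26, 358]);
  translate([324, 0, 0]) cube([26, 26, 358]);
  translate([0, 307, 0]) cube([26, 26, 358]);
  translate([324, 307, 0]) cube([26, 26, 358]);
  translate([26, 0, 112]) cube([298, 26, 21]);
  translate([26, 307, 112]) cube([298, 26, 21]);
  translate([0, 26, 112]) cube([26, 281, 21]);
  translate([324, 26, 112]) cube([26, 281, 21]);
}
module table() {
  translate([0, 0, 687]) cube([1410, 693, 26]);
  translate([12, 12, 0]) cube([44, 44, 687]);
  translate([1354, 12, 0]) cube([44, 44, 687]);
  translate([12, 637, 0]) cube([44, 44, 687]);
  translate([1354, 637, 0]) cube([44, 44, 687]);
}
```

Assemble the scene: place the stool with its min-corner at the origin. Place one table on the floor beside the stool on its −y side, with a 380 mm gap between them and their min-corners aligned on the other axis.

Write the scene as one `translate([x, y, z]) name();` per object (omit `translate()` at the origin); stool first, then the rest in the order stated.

stool();
translate([0, -1073, 0]) table();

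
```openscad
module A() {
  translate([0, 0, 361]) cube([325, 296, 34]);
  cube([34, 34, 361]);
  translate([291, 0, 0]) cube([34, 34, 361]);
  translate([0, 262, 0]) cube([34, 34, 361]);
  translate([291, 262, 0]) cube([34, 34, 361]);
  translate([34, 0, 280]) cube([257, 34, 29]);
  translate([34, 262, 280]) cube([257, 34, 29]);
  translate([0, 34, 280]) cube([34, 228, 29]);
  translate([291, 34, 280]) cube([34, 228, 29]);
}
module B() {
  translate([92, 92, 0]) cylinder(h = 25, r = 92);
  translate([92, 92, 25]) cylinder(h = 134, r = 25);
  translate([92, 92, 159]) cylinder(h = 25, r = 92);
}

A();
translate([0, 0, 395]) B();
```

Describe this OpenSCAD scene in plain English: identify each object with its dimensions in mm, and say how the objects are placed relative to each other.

A is a four-legged stool. The seat is 325×296 mm, 34 mm thick, top at z = 395 mm. It stands on four square legs, each 34×34 mm in cross-section, from z = 0 to the seat underside, each flush with a corner of the seat. Four stretchers, 34 mm wide and 29 mm tall, connect adjacent legs with their undersides at z = 280 mm, each running between the inner faces of the legs it joins and aligned with the legs' outer faces on the other axis.

B is a spool: two coaxial disc flanges of radius 92 mm and thickness 25 mm, joined by a core cylinder of radius 25 mm and height 134 mm. The lower flange rests on z = 0 and the three cylinders share a vertical axis.

The spool is on top of the stool.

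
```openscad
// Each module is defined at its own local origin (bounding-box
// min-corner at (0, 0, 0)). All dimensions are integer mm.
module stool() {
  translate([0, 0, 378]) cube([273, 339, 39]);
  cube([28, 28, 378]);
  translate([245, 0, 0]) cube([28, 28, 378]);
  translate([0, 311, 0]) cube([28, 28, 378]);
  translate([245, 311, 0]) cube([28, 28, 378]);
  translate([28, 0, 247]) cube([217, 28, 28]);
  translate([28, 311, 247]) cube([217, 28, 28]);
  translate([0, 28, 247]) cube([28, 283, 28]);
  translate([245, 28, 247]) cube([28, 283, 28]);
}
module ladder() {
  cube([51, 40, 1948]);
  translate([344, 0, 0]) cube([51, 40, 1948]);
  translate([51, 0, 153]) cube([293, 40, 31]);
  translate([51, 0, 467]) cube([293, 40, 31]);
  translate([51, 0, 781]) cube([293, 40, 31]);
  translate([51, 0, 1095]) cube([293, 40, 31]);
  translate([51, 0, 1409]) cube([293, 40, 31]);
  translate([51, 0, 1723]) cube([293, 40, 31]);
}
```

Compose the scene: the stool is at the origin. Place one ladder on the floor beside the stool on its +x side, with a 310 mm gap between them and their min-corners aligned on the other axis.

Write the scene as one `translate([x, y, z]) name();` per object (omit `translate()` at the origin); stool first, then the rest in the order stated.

stool();
translate([583, 0, 0]) ladder();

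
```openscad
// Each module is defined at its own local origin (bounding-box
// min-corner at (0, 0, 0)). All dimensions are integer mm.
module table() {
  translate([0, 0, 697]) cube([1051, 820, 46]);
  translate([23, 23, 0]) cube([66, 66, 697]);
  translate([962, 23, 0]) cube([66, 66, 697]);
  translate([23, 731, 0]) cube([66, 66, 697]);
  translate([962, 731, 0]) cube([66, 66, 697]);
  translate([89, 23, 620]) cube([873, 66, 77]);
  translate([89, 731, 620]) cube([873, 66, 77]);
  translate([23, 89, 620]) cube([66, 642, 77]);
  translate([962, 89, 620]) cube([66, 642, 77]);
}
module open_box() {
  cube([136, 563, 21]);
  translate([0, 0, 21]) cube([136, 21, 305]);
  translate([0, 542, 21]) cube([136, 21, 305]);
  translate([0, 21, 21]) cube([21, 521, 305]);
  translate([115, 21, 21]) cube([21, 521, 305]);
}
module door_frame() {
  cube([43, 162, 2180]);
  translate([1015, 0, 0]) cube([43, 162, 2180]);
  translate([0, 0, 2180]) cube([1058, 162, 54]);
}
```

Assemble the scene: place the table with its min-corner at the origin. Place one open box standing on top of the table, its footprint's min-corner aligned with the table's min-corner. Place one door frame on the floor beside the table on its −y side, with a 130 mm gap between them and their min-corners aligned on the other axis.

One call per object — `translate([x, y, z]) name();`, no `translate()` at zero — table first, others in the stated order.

table();
translate([0, 0, 743]) open_box();
translate([0, -292, 0]) door_frame();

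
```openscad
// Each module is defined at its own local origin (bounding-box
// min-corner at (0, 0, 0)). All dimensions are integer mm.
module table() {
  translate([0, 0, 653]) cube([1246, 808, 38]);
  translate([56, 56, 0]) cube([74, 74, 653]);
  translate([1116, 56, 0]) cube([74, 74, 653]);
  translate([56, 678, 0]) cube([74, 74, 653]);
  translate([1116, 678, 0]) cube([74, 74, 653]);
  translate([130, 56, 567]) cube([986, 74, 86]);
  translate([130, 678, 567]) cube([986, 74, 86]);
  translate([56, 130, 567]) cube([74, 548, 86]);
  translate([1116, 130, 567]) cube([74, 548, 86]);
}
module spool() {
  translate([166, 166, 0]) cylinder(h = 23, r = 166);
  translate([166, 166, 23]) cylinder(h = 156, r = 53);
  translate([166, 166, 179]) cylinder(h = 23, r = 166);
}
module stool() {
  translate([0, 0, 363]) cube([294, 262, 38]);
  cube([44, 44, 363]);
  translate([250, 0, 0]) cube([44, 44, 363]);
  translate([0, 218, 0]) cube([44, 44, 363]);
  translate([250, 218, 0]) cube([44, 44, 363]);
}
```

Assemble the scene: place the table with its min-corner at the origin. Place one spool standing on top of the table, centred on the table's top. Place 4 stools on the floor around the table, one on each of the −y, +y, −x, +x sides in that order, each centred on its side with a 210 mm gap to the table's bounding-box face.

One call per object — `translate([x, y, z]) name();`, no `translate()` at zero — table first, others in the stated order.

table();
translate([457, 238, 691]) spool();
translate([476, -472, 0]) stool();
translate([476, 1018, 0]) stool();
translate([-504, 273, 0]) stool();
translate([1456, 273, 0]) stool();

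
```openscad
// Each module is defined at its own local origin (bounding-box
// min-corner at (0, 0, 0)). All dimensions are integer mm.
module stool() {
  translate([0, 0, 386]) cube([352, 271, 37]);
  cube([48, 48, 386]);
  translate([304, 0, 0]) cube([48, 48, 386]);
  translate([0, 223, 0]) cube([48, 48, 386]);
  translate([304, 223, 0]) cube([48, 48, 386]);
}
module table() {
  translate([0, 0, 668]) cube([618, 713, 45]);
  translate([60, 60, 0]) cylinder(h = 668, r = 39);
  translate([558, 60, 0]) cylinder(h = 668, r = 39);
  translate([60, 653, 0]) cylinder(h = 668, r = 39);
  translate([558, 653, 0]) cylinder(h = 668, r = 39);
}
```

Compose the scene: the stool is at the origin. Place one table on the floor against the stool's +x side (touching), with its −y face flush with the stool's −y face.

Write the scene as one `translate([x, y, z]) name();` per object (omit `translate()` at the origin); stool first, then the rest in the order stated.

stool();
translate([352, 0, 0]) table();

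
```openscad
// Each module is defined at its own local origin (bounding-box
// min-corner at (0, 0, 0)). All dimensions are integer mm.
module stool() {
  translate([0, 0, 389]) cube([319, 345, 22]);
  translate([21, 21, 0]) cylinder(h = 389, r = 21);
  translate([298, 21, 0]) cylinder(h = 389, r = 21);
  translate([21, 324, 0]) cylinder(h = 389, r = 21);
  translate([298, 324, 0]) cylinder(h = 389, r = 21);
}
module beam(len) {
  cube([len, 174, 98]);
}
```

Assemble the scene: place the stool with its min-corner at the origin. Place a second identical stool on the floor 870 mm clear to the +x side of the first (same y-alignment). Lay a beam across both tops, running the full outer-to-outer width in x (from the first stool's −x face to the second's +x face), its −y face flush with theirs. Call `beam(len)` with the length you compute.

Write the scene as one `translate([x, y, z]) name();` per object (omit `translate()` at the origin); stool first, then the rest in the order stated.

stool();
translate([1189, 0, 0]) stool();
translate([0, 0, 411]) beam(1508);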